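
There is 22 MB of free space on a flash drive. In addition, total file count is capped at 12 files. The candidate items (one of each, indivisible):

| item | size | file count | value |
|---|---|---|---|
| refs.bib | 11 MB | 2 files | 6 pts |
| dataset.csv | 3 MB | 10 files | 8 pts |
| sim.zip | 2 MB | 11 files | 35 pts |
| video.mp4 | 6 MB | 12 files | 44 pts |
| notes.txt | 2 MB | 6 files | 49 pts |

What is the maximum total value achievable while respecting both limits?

55 pts

Feasible sets respecting both limits:
- refs.bib+notes.txt: size 13, file count 8, value 55
- notes.txt: size 2, file count 6, value 49
- video.mp4: size 6, file count 12, value 44
- sim.zip: size 2, file count 11, value 35
Best: 55 pts.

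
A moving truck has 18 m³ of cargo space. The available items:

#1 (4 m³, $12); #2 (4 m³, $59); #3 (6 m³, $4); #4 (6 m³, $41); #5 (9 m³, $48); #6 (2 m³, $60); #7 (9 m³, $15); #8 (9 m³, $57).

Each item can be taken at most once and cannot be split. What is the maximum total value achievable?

$176

This is a 0/1 knapsack; check combinations near the capacity.
- #2+#6+#8: volume 4+2+9=15, value 59+60+57=176
- #1+#2+#4+#6: volume 4+4+6+2=16, value 12+59+41+60=172
- #2+#5+#6: volume 4+9+2=15, value 59+48+60=167
- #2+#3+#4+#6: volume 4+6+6+2=18, value 59+4+41+60=164
Best: $176.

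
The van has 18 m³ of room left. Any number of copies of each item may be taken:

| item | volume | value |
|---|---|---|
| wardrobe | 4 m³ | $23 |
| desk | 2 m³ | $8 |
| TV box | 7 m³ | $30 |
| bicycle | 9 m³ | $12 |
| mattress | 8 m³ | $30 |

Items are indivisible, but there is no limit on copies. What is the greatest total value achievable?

$100

Best value-per-unit is wardrobe at 23/4; filling with it alone gives 4×23 = 92.
Optimal mix: 4×wardrobe + 1×desk → volume 18, value 100.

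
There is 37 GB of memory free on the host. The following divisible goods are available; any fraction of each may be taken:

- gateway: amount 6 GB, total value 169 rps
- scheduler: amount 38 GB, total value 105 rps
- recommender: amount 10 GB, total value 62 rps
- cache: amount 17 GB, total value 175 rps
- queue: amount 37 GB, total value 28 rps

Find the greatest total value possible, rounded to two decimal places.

417.05

Take in order of value per unit:
- gateway (169/6 per unit): all 6 → value 169, running total 169.00
- cache (175/17 per unit): all 17 → value 175, running total 344.00
- recommender (62/10 per unit): all 10 → value 62, running total 406.00
- scheduler (105/38 per unit): 4 of 38 → value 4×105/38 = 11.0526, running total 417.05
Total 417.05.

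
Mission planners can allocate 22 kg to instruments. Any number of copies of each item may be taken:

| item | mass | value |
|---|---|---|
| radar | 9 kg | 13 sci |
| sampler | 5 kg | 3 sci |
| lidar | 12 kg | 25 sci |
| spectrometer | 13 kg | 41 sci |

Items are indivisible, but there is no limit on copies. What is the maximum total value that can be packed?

Best value-per-unit is spectrometer at 41/13; filling with it alone gives 1×41 = 41.
Optimal mix: 1×radar + 1×spectrometer → mass 22, value 54.

54 sci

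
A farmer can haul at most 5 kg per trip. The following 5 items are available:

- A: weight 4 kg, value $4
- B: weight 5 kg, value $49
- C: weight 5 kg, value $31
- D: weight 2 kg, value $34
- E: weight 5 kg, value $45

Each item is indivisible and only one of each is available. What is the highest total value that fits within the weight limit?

$49

This is a 0/1 knapsack; check combinations near the capacity.
- B: weight 5, value 49
- E: weight 5, value 45
- D: weight 2, value 34
- C: weight 5, value 31
Best: $49.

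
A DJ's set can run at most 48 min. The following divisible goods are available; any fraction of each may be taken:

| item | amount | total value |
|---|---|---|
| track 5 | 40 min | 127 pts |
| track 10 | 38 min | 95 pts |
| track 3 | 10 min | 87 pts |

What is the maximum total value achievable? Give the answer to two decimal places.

Take in order of value per unit:
- track 3 (87/10 per unit): all 10 → value 87, running total 87.00
- track 5 (127/40 per unit): 38 of 40 → value 38×127/40 = 120.6500, running total 207.65
Total 207.65.

207.65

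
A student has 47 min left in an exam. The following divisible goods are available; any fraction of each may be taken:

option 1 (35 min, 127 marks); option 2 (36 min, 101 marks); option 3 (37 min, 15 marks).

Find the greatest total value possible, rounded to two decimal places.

160.67

Take in order of value per unit:
- option 1 (127/35 per unit): all 35 → value 127, running total 127.00
- option 2 (101/36 per unit): 12 of 36 → value 12×101/36 = 33.6667, running total 160.67
Total 160.67.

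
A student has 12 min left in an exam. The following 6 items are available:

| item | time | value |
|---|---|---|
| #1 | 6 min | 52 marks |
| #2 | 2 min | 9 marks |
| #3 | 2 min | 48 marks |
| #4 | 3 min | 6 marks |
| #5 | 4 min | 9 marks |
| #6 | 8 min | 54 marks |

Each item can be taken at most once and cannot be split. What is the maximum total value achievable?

This is a 0/1 knapsack; check combinations near the capacity.
- #2+#3+#6: time 2+2+8=12, value 9+48+54=111
- #1+#2+#3: time 6+2+2=10, value 52+9+48=109
- #1+#3+#5: time 6+2+4=12, value 52+48+9=109
Best: 111 marks.

111 marks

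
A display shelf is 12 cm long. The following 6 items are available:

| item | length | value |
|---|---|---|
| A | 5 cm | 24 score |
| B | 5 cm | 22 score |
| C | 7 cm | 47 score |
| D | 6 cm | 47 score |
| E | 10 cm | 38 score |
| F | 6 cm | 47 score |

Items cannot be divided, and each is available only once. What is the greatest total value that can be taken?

Check high-value combinations within 12 cm:
- D+F: length 6+6=12, value 47+47=94
- A+D: length 5+6=11, value 24+47=71
- A+F: length 5+6=11, value 24+47=71
Best: 94 score.

94 score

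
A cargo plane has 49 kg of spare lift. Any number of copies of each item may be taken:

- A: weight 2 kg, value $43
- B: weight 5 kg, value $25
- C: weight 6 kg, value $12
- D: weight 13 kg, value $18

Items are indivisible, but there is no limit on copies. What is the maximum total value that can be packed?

$1032

Best value-per-unit is A at 43/2, and filling with it alone uses weight 24×2=48. No mix of the others beats 24×43 = 1032.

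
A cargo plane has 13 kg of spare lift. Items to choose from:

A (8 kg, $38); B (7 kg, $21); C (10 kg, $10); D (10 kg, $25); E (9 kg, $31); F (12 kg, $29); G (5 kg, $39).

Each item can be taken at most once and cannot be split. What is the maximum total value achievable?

Check high-value combinations within 13 kg:
- A+G: weight 8+5=13, value 38+39=77
- B+G: weight 7+5=12, value 21+39=60
- G: weight 5, value 39
Best: $77.

$77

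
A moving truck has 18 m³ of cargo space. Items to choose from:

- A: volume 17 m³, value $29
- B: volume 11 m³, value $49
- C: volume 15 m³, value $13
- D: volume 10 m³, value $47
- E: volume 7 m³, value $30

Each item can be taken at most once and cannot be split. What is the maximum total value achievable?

$79

Check high-value combinations within 18 m³:
- B+E: volume 11+7=18, value 49+30=79
- D+E: volume 10+7=17, value 47+30=77
- B: volume 11, value 49
Best: $79.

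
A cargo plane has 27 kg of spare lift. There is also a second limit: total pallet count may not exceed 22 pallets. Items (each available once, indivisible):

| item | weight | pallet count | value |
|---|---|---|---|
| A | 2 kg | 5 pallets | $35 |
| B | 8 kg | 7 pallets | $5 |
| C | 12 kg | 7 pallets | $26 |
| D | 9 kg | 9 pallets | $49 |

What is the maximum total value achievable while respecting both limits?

$110

Feasible sets respecting both limits:
- A+C+D: weight 23, pallet count 21, value 110
- A+B+D: weight 19, pallet count 21, value 89
- A+D: weight 11, pallet count 14, value 84
- C+D: weight 21, pallet count 16, value 75
Best: $110.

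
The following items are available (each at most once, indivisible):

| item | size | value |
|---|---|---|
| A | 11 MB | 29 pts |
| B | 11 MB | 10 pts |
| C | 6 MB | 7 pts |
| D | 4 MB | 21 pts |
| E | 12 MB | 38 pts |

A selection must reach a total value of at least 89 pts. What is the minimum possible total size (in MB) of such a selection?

Subsets with value ≥ 89, sorted by total size:
- A+C+D+E: size 33, value 95
- A+B+D+E: size 38, value 98
Minimum size: 33 MB.

33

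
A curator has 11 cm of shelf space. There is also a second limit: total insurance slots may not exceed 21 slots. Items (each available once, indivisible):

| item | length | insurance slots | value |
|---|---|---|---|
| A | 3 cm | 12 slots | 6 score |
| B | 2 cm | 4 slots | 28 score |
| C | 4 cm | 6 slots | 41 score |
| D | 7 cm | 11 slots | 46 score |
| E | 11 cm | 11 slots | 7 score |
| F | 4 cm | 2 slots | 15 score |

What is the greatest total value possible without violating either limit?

Feasible sets respecting both limits:
- C+D: length 11, insurance slots 17, value 87
- B+C+F: length 10, insurance slots 12, value 84
- B+D: length 9, insurance slots 15, value 74
Best: 87 score.

87 score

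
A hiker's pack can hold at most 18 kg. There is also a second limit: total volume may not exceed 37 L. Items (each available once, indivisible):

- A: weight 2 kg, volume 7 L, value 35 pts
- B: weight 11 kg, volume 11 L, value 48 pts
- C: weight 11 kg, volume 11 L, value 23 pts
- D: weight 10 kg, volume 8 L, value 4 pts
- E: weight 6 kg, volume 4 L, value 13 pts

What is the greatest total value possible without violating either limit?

Feasible sets respecting both limits:
- A+B: weight 13, volume 18, value 83
- B+E: weight 17, volume 15, value 61
- A+C: weight 13, volume 18, value 58
Best: 83 pts.

83 pts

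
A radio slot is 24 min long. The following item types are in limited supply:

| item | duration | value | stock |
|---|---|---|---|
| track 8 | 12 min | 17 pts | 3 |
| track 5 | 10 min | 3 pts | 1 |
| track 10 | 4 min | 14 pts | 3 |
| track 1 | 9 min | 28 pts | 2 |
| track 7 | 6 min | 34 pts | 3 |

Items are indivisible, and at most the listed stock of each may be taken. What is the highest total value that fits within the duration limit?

Top feasible selections:
- 1×track 10 + 3×track 7: duration 22, value 116
- 3×track 10 + 2×track 7: duration 24, value 110
Best: 116 pts.

116 pts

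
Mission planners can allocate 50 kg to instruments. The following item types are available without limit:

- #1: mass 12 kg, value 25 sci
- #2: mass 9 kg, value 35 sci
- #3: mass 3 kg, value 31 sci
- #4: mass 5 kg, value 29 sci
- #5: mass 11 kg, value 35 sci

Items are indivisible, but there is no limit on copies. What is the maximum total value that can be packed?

Best value-per-unit is #3 at 31/3, and filling with it alone uses mass 16×3=48. No mix of the others beats 16×31 = 496.

496 sci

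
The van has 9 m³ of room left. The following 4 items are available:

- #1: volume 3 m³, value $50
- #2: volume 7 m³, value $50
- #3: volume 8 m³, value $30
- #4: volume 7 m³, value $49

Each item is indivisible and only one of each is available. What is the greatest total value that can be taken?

Check high-value combinations within 9 m³:
- #1: volume 3, value 50
- #2: volume 7, value 50
- #4: volume 7, value 49
- #3: volume 8, value 30
Best: $50.

$50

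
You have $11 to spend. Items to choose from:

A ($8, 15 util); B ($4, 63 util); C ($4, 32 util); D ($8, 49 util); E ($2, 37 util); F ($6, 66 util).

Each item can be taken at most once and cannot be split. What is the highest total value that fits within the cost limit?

132 util

Check high-value combinations within $11:
- B+C+E: cost 4+4+2=10, value 63+32+37=132
- B+F: cost 4+6=10, value 63+66=129
- E+F: cost 2+6=8, value 37+66=103
Best: 132 util.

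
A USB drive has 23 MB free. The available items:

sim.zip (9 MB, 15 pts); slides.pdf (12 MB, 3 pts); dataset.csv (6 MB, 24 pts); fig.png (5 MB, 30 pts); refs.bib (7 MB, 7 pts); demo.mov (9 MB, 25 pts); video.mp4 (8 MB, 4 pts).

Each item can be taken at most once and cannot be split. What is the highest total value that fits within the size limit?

79 pts

Check high-value combinations within 23 MB:
- dataset.csv+fig.png+demo.mov: size 6+5+9=20, value 24+30+25=79
- sim.zip+fig.png+demo.mov: size 9+5+9=23, value 15+30+25=70
- sim.zip+dataset.csv+fig.png: size 9+6+5=20, value 15+24+30=69
- fig.png+refs.bib+demo.mov: size 5+7+9=21, value 30+7+25=62
Best: 79 pts.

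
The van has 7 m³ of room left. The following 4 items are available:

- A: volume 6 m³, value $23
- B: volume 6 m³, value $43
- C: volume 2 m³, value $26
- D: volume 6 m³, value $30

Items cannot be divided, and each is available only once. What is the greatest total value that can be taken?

Check high-value combinations within 7 m³:
- B: volume 6, value 43
- D: volume 6, value 30
- C: volume 2, value 26
Best: $43.

$43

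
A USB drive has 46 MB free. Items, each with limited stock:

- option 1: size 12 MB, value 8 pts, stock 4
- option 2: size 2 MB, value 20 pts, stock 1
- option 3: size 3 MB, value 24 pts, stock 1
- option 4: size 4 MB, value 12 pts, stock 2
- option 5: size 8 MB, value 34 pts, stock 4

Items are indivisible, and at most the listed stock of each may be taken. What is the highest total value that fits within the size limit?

204 pts

Best selections within size 46 and stock limits:
- 1×option 2 + 1×option 3 + 2×option 4 + 4×option 5: size 45, value 204
- 1×option 2 + 1×option 3 + 1×option 4 + 4×option 5: size 41, value 192
Best: 204 pts.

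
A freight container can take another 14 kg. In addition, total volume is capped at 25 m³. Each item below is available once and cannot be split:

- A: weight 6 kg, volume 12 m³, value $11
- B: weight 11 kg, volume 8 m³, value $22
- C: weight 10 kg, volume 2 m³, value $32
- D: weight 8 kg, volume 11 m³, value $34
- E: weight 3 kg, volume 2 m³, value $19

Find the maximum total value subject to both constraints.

$53

Feasible sets respecting both limits:
- D+E: weight 11, volume 13, value 53
- C+E: weight 13, volume 4, value 51
- A+D: weight 14, volume 23, value 45
- B+E: weight 14, volume 10, value 41
Best: $53.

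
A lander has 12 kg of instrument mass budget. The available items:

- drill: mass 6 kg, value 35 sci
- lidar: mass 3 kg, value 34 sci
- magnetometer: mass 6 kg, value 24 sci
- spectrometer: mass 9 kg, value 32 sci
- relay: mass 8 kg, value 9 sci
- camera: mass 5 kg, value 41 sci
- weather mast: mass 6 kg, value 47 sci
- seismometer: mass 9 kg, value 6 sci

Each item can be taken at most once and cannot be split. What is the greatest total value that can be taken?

88 sci

Check high-value combinations within 12 kg:
- camera+weather mast: mass 5+6=11, value 41+47=88
- drill+weather mast: mass 6+6=12, value 35+47=82
- lidar+weather mast: mass 3+6=9, value 34+47=81
- drill+camera: mass 6+5=11, value 35+41=76
- lidar+camera: mass 3+5=8, value 34+41=75
Best: 88 sci.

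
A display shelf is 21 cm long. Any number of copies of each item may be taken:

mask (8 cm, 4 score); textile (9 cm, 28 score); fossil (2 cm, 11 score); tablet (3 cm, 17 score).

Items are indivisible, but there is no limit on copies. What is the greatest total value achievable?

Best value-per-unit is tablet at 17/3, and filling with it alone uses length 7×3=21. No mix of the others beats 7×17 = 119.

119 score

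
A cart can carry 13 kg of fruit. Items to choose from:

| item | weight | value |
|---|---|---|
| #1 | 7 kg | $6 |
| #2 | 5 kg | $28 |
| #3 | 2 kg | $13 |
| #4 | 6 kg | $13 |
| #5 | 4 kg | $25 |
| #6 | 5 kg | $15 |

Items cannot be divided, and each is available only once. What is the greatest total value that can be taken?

$66

This is a 0/1 knapsack; check combinations near the capacity.
- #2+#3+#5: weight 5+2+4=11, value 28+13+25=66
- #2+#3+#6: weight 5+2+5=12, value 28+13+15=56
- #2+#3+#4: weight 5+2+6=13, value 28+13+13=54
- #2+#5: weight 5+4=9, value 28+25=53
- #3+#5+#6: weight 2+4+5=11, value 13+25+15=53
Best: $66.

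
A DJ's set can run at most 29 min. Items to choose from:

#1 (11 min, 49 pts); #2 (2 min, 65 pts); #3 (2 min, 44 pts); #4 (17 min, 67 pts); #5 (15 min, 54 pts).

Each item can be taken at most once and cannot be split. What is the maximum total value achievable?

176 pts

Check high-value combinations within 29 min:
- #2+#3+#4: duration 2+2+17=21, value 65+44+67=176
- #1+#2+#5: duration 11+2+15=28, value 49+65+54=168
- #2+#3+#5: duration 2+2+15=19, value 65+44+54=163
Best: 176 pts.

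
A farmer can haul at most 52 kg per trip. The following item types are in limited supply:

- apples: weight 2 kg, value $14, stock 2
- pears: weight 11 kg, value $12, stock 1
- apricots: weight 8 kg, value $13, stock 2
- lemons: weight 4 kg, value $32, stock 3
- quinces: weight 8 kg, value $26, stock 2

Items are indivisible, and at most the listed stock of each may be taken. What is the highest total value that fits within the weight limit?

Top feasible selections:
- 2×apples + 2×apricots + 3×lemons + 2×quinces: weight 48, value 202
- 2×apples + 1×pears + 1×apricots + 3×lemons + 2×quinces: weight 51, value 201
- 2×apples + 1×apricots + 3×lemons + 2×quinces: weight 40, value 189
Best: $202.

$202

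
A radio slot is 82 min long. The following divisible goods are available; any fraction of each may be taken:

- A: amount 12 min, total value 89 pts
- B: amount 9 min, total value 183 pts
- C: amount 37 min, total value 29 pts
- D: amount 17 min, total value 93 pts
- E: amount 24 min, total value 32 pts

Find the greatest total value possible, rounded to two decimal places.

Take in order of value per unit:
- B (183/9 per unit): all 9 → value 183, running total 183.00
- A (89/12 per unit): all 12 → value 89, running total 272.00
- D (93/17 per unit): all 17 → value 93, running total 365.00
- E (32/24 per unit): all 24 → value 32, running total 397.00
- C (29/37 per unit): 20 of 37 → value 20×29/37 = 15.6757, running total 412.68
Total 412.68.

412.68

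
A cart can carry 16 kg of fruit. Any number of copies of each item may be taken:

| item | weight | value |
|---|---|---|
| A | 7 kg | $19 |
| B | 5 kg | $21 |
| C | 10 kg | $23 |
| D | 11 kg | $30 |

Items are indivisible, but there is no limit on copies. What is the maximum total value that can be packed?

$63

Best value-per-unit is B at 21/5, and filling with it alone uses weight 3×5=15. No mix of the others beats 3×21 = 63.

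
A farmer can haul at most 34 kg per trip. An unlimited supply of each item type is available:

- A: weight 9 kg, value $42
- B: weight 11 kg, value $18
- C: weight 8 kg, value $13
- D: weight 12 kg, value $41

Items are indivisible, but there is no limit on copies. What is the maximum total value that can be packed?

Best value-per-unit is A at 42/9, and filling with it alone uses weight 3×9=27. No mix of the others beats 3×42 = 126.

$126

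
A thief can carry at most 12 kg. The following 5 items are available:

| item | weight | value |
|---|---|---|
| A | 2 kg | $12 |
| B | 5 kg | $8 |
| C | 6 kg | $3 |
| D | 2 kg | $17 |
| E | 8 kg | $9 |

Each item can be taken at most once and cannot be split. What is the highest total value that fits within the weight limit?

$38

Check high-value combinations within 12 kg:
- A+D+E: weight 2+2+8=12, value 12+17+9=38
- A+B+D: weight 2+5+2=9, value 12+8+17=37
- A+C+D: weight 2+6+2=10, value 12+3+17=32
Best: $38.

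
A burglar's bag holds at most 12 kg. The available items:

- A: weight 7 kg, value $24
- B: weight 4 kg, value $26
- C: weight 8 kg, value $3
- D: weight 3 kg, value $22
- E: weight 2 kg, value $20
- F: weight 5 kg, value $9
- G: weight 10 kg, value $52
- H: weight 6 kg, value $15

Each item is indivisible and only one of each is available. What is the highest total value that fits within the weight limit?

$72

Check high-value combinations within 12 kg:
- E+G: weight 2+10=12, value 20+52=72
- B+D+E: weight 4+3+2=9, value 26+22+20=68
- A+D+E: weight 7+3+2=12, value 24+22+20=66
- B+E+H: weight 4+2+6=12, value 26+20+15=61
- D+E+H: weight 3+2+6=11, value 22+20+15=57
Best: $72.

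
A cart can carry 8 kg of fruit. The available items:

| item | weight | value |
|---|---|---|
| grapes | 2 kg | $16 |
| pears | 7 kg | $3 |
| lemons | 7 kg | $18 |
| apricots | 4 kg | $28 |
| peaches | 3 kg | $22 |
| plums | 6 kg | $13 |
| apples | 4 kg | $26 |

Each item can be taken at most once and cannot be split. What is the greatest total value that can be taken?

$54

This is a 0/1 knapsack; check combinations near the capacity.
- apricots+apples: weight 4+4=8, value 28+26=54
- apricots+peaches: weight 4+3=7, value 28+22=50
- peaches+apples: weight 3+4=7, value 22+26=48
- grapes+apricots: weight 2+4=6, value 16+28=44
Best: $54.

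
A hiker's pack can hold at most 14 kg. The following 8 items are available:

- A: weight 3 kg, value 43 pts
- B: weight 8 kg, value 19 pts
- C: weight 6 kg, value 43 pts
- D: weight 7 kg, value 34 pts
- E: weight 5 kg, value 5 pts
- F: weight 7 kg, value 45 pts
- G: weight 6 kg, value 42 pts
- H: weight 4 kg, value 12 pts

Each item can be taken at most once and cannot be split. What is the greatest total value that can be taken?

Check high-value combinations within 14 kg:
- A+F+H: weight 3+7+4=14, value 43+45+12=100
- A+C+H: weight 3+6+4=13, value 43+43+12=98
- A+G+H: weight 3+6+4=13, value 43+42+12=97
- A+C+E: weight 3+6+5=14, value 43+43+5=91
- A+E+G: weight 3+5+6=14, value 43+5+42=90
Best: 100 pts.

100 pts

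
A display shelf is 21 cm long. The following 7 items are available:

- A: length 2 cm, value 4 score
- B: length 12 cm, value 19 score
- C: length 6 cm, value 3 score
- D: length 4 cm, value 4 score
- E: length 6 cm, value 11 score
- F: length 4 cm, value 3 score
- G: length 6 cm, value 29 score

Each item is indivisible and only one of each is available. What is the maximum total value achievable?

This is a 0/1 knapsack; check combinations near the capacity.
- A+B+G: length 2+12+6=20, value 4+19+29=52
- B+G: length 12+6=18, value 19+29=48
- A+D+E+G: length 2+4+6+6=18, value 4+4+11+29=48
- A+E+F+G: length 2+6+4+6=18, value 4+11+3+29=47
- A+C+E+G: length 2+6+6+6=20, value 4+3+11+29=47
Best: 52 score.

52 score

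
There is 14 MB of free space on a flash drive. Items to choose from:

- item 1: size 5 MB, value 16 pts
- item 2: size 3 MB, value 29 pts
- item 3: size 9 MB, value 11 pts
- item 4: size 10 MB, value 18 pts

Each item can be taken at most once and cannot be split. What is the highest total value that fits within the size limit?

Check high-value combinations within 14 MB:
- item 2+item 4: size 3+10=13, value 29+18=47
- item 1+item 2: size 5+3=8, value 16+29=45
- item 2+item 3: size 3+9=12, value 29+11=40
- item 2: size 3, value 29
Best: 47 pts.

47 pts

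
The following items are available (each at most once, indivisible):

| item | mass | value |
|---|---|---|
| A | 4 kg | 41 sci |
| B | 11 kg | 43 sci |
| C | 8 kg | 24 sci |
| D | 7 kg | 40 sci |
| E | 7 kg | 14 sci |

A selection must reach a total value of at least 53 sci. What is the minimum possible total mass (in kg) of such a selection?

11

Subsets with value ≥ 53, sorted by total mass:
- A+D: mass 11, value 81
- A+E: mass 11, value 55
- A+C: mass 12, value 65
Minimum mass: 11 kg.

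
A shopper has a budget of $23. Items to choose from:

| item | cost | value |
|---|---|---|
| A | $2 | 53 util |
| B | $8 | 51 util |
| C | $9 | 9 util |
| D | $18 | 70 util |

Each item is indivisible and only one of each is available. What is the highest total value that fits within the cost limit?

123 util

Check high-value combinations within $23:
- A+D: cost 2+18=20, value 53+70=123
- A+B+C: cost 2+8+9=19, value 53+51+9=113
- A+B: cost 2+8=10, value 53+51=104
Best: 123 util.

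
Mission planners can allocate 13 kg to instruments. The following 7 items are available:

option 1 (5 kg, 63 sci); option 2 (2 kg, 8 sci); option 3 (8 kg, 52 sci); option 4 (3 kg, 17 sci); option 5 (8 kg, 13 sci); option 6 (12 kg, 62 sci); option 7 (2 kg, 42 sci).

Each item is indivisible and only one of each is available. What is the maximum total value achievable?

130 sci

Check high-value combinations within 13 kg:
- option 1+option 2+option 4+option 7: mass 5+2+3+2=12, value 63+8+17+42=130
- option 1+option 4+option 7: mass 5+3+2=10, value 63+17+42=122
- option 1+option 3: mass 5+8=13, value 63+52=115
- option 1+option 2+option 7: mass 5+2+2=9, value 63+8+42=113
- option 3+option 4+option 7: mass 8+3+2=13, value 52+17+42=111
Best: 130 sci.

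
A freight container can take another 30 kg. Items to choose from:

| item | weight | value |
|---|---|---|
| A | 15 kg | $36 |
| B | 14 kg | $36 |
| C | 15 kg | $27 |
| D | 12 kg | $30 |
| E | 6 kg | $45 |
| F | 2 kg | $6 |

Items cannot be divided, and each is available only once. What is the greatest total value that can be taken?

$87

Check high-value combinations within 30 kg:
- B+E+F: weight 14+6+2=22, value 36+45+6=87
- A+E+F: weight 15+6+2=23, value 36+45+6=87
- B+E: weight 14+6=20, value 36+45=81
- D+E+F: weight 12+6+2=20, value 30+45+6=81
Best: $87.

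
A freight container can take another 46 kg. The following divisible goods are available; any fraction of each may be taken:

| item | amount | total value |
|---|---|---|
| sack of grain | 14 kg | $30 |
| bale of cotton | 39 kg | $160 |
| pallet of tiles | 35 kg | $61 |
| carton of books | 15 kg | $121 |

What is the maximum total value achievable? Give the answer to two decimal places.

248.18

Take in order of value per unit:
- carton of books (121/15 per unit): all 15 → value 121, running total 121.00
- bale of cotton (160/39 per unit): 31 of 39 → value 31×160/39 = 127.1795, running total 248.18
Total 248.18.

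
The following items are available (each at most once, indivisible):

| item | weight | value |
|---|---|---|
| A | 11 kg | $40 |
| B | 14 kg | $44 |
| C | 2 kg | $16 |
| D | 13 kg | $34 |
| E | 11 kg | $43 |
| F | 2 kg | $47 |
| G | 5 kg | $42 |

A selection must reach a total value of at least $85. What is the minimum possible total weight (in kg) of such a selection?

7

Subsets with value ≥ 85, sorted by total weight:
- F+G: weight 7, value 89
- C+F+G: weight 9, value 105
- E+F: weight 13, value 90
- A+F: weight 13, value 87
Minimum weight: 7 kg.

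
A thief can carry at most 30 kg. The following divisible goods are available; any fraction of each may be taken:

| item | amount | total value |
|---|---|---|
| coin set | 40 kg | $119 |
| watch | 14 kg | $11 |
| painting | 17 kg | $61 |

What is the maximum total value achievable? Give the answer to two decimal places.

Take in order of value per unit:
- painting (61/17 per unit): all 17 → value 61, running total 61.00
- coin set (119/40 per unit): 13 of 40 → value 13×119/40 = 38.6750, running total 99.68
Total 99.68.

99.68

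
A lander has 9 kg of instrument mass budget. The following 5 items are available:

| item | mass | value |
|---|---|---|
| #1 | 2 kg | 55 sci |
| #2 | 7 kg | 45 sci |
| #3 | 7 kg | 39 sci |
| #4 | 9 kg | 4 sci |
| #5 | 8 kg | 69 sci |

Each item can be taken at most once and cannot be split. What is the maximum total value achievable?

Check high-value combinations within 9 kg:
- #1+#2: mass 2+7=9, value 55+45=100
- #1+#3: mass 2+7=9, value 55+39=94
- #5: mass 8, value 69
Best: 100 sci.

100 sci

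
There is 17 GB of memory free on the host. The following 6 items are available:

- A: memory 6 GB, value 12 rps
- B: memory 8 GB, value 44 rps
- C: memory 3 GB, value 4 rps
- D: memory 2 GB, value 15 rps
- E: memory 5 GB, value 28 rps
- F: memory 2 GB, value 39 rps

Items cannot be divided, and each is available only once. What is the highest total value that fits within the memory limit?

Check high-value combinations within 17 GB:
- B+D+E+F: memory 8+2+5+2=17, value 44+15+28+39=126
- B+E+F: memory 8+5+2=15, value 44+28+39=111
- B+C+D+F: memory 8+3+2+2=15, value 44+4+15+39=102
- B+D+F: memory 8+2+2=12, value 44+15+39=98
- A+B+F: memory 6+8+2=16, value 12+44+39=95
Best: 126 rps.

126 rps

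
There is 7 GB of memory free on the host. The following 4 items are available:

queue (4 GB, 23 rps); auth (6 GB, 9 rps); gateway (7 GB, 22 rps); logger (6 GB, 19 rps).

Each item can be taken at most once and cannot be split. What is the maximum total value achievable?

23 rps

This is a 0/1 knapsack; check combinations near the capacity.
- queue: memory 4, value 23
- gateway: memory 7, value 22
- logger: memory 6, value 19
- auth: memory 6, value 9
Best: 23 rps.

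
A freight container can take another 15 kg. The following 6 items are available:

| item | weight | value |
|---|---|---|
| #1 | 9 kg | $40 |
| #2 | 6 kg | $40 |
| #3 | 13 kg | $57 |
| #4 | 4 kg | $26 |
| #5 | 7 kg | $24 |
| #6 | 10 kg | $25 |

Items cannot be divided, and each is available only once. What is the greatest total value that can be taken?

$80

Check high-value combinations within 15 kg:
- #1+#2: weight 9+6=15, value 40+40=80
- #2+#4: weight 6+4=10, value 40+26=66
- #1+#4: weight 9+4=13, value 40+26=66
- #2+#5: weight 6+7=13, value 40+24=64
- #3: weight 13, value 57
Best: $80.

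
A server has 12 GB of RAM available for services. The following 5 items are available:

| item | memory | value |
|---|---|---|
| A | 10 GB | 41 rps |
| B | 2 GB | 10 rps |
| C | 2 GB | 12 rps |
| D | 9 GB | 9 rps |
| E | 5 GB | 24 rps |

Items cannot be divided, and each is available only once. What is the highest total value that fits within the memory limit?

53 rps

This is a 0/1 knapsack; check combinations near the capacity.
- A+C: memory 10+2=12, value 41+12=53
- A+B: memory 10+2=12, value 41+10=51
- B+C+E: memory 2+2+5=9, value 10+12+24=46
- A: memory 10, value 41
- C+E: memory 2+5=7, value 12+24=36
Best: 53 rps.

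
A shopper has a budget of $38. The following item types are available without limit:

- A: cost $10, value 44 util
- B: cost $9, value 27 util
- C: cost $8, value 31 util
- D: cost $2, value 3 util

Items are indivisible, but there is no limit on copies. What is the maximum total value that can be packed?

Best value-per-unit is A at 44/10; filling with it alone gives 3×44 = 132.
Optimal mix: 3×A + 1×C → cost 38, value 163.

163 util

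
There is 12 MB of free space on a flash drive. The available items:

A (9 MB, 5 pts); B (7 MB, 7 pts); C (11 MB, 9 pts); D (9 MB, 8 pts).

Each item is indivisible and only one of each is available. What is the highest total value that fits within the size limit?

9 pts

Check high-value combinations within 12 MB:
- C: size 11, value 9
- D: size 9, value 8
- B: size 7, value 7
- A: size 9, value 5
Best: 9 pts.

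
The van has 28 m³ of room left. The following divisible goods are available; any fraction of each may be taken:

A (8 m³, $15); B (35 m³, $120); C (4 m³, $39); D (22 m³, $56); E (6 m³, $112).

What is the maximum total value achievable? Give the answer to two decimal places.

212.71

Take in order of value per unit:
- E (112/6 per unit): all 6 → value 112, running total 112.00
- C (39/4 per unit): all 4 → value 39, running total 151.00
- B (120/35 per unit): 18 of 35 → value 18×120/35 = 61.7143, running total 212.71
Total 212.71.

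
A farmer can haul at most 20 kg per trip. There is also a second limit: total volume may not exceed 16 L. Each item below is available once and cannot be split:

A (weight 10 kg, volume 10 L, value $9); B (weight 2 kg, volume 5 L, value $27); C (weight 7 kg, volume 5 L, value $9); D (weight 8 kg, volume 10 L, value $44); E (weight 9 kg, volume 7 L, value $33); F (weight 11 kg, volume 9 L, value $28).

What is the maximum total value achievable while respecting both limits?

Feasible sets respecting both limits:
- B+D: weight 10, volume 15, value 71
- E+F: weight 20, volume 16, value 61
- B+E: weight 11, volume 12, value 60
- B+F: weight 13, volume 14, value 55
Best: $71.

$71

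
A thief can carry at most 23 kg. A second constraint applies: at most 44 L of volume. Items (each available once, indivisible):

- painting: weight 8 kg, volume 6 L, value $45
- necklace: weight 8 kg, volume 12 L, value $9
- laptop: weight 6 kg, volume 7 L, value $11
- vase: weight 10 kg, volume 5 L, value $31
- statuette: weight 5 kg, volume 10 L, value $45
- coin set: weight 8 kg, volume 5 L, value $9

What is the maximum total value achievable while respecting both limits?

Feasible sets respecting both limits:
- painting+vase+statuette: weight 23, volume 21, value 121
- painting+laptop+statuette: weight 19, volume 23, value 101
- painting+necklace+statuette: weight 21, volume 28, value 99
- painting+statuette+coin set: weight 21, volume 21, value 99
Best: $121.

$121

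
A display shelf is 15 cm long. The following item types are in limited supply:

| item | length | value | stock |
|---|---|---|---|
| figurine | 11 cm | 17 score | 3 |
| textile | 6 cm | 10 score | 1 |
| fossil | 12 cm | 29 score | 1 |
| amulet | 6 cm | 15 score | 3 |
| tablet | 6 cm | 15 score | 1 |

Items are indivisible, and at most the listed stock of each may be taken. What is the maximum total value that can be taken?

30 score

Top feasible selections:
- 1×amulet + 1×tablet: length 12, value 30
- 2×amulet: length 12, value 30
- 1×fossil: length 12, value 29
- 1×textile + 1×tablet: length 12, value 25
Best: 30 score.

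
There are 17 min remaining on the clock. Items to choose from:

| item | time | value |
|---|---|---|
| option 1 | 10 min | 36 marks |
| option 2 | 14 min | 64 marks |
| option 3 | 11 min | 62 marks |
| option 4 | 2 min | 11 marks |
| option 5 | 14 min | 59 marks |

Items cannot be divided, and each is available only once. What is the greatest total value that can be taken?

75 marks

Check high-value combinations within 17 min:
- option 2+option 4: time 14+2=16, value 64+11=75
- option 3+option 4: time 11+2=13, value 62+11=73
- option 4+option 5: time 2+14=16, value 11+59=70
- option 2: time 14, value 64
- option 3: time 11, value 62
Best: 75 marks.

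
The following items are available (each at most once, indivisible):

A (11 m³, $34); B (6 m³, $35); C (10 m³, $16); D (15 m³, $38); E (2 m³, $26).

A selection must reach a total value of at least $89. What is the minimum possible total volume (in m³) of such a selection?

19

Subsets with value ≥ 89, sorted by total volume:
- A+B+E: volume 19, value 95
- B+D+E: volume 23, value 99
- A+D+E: volume 28, value 98
Minimum volume: 19 m³.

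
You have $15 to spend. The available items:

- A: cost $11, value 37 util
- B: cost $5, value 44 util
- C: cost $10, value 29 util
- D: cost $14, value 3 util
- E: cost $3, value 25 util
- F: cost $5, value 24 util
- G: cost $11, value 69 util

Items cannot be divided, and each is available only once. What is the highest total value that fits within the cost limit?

Check high-value combinations within $15:
- E+G: cost 3+11=14, value 25+69=94
- B+E+F: cost 5+3+5=13, value 44+25+24=93
- B+C: cost 5+10=15, value 44+29=73
- B+E: cost 5+3=8, value 44+25=69
Best: 94 util.

94 util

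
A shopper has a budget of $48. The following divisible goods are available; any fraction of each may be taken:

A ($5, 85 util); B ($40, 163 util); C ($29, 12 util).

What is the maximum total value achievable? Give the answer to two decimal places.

249.24

Take in order of value per unit:
- A (85/5 per unit): all 5 → value 85, running total 85.00
- B (163/40 per unit): all 40 → value 163, running total 248.00
- C (12/29 per unit): 3 of 29 → value 3×12/29 = 1.2414, running total 249.24
Total 249.24.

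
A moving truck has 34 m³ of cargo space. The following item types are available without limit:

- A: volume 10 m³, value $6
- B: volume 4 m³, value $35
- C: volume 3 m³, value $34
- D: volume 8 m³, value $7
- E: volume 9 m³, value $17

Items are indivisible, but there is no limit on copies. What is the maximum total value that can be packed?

$375

Best value-per-unit is C at 34/3; filling with it alone gives 11×34 = 374.
Optimal mix: 1×B + 10×C → volume 34, value 375.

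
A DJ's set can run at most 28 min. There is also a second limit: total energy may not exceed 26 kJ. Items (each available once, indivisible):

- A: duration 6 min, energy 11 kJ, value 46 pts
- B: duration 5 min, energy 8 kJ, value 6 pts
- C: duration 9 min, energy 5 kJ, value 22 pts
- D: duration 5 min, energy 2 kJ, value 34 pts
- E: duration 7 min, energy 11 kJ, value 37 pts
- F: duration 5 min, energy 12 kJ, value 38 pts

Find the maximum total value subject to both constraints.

118 pts

Feasible sets respecting both limits:
- A+D+F: duration 16, energy 25, value 118
- A+D+E: duration 18, energy 24, value 117
- D+E+F: duration 17, energy 25, value 109
- A+B+C+D: duration 25, energy 26, value 108
Best: 118 pts.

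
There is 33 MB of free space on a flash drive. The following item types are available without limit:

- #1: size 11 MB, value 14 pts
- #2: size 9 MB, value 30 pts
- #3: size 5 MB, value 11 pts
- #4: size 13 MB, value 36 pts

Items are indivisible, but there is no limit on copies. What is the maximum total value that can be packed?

101 pts

Best value-per-unit is #2 at 30/9; filling with it alone gives 3×30 = 90.
Optimal mix: 3×#2 + 1×#3 → size 32, value 101.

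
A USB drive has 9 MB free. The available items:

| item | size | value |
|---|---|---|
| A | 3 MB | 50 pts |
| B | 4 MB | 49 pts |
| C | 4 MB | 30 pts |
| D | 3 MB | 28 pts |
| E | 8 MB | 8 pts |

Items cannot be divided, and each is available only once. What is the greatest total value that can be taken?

99 pts

Check high-value combinations within 9 MB:
- A+B: size 3+4=7, value 50+49=99
- A+C: size 3+4=7, value 50+30=80
- B+C: size 4+4=8, value 49+30=79
- A+D: size 3+3=6, value 50+28=78
- B+D: size 4+3=7, value 49+28=77
Best: 99 pts.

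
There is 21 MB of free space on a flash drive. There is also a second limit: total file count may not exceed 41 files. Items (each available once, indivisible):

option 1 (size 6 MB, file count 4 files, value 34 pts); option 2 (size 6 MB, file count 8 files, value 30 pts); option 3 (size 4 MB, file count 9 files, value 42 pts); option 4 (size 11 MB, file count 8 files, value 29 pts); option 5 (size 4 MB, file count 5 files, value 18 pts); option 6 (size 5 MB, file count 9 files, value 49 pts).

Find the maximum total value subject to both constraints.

155 pts

Feasible sets respecting both limits:
- option 1+option 2+option 3+option 6: size 21, file count 30, value 155
- option 1+option 3+option 5+option 6: size 19, file count 27, value 143
- option 2+option 3+option 5+option 6: size 19, file count 31, value 139
- option 1+option 2+option 5+option 6: size 21, file count 26, value 131
Best: 155 pts.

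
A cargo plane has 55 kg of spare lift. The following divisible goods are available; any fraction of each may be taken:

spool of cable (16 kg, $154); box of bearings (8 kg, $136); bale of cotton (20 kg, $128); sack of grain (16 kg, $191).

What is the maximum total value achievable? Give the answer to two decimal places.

577.00

Take in order of value per unit:
- box of bearings (136/8 per unit): all 8 → value 136, running total 136.00
- sack of grain (191/16 per unit): all 16 → value 191, running total 327.00
- spool of cable (154/16 per unit): all 16 → value 154, running total 481.00
- bale of cotton (128/20 per unit): 15 of 20 → value 15×128/20 = 96.0000, running total 577.00
Total 577.00.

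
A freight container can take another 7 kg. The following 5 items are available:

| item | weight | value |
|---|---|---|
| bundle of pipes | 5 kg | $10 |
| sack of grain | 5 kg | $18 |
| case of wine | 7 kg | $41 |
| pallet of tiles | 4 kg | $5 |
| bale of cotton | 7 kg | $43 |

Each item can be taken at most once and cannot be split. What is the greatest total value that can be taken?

Check high-value combinations within 7 kg:
- bale of cotton: weight 7, value 43
- case of wine: weight 7, value 41
- sack of grain: weight 5, value 18
- bundle of pipes: weight 5, value 10
- pallet of tiles: weight 4, value 5
Best: $43.

$43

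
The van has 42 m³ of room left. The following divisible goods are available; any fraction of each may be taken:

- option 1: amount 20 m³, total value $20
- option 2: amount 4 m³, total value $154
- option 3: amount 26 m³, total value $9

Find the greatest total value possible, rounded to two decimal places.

180.23

Take in order of value per unit:
- option 2 (154/4 per unit): all 4 → value 154, running total 154.00
- option 1 (20/20 per unit): all 20 → value 20, running total 174.00
- option 3 (9/26 per unit): 18 of 26 → value 18×9/26 = 6.2308, running total 180.23
Total 180.23.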